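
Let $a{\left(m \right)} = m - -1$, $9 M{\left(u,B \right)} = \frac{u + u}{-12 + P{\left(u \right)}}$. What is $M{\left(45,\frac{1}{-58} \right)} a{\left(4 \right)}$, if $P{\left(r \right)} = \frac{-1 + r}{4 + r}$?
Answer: $- \frac{1225}{272} \approx -4.5037$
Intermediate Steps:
$P{\left(r \right)} = \frac{-1 + r}{4 + r}$
$M{\left(u,B \right)} = \frac{2 u}{9 \left(-12 + \frac{-1 + u}{4 + u}\right)}$ ($M{\left(u,B \right)} = \frac{\left(u + u\right) \frac{1}{-12 + \frac{-1 + u}{4 + u}}}{9} = \frac{2 u \frac{1}{-12 + \frac{-1 + u}{4 + u}}}{9} = \frac{2 u}{9 \left(-12 + \frac{-1 + u}{4 + u}\right)}$)
$a{\left(m \right)} = 1 + m$ ($a{\left(m \right)} = m + 1 = 1 + m$)
$M{\left(45,\frac{1}{-58} \right)} a{\left(4 \right)} = \frac{2}{9} \cdot 45 \frac{1}{-49 - 495} \left(4 + 45\right) \left(1 + 4\right) = \frac{2}{9} \cdot 45 \frac{1}{-49 - 495} \cdot 49 \cdot 5 = \frac{2}{9} \cdot 45 \frac{1}{-544} \cdot 49 \cdot 5 = \frac{2}{9} \cdot 45 \left(- \frac{1}{544}\right) 49 \cdot 5 = \left(- \frac{245}{272}\right) 5 = - \frac{1225}{272}$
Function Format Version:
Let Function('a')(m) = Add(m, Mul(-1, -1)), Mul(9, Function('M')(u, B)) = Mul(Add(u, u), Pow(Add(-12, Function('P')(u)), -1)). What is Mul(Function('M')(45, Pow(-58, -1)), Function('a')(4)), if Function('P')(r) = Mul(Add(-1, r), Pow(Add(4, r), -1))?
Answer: Rational(-1225, 272) ≈ -4.5037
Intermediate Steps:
Function('P')(r) = Mul(Pow(Add(4, r), -1), Add(-1, r))
Function('M')(u, B) = Mul(Rational(2, 9), u, Pow(Add(-12, Mul(Pow(Add(4, u), -1), Add(-1, u))), -1)) (Function('M')(u, B) = Mul(Rational(1, 9), Mul(Add(u, u), Pow(Add(-12, Mul(Pow(Add(4, u), -1), Add(-1, u))), -1))) = Mul(Rational(1, 9), Mul(Mul(2, u), Pow(Add(-12, Mul(Pow(Add(4, u), -1), Add(-1, u))), -1))) = Mul(Rational(1, 9), Mul(2, u, Pow(Add(-12, Mul(Pow(Add(4, u), -1), Add(-1, u))), -1))) = Mul(Rational(2, 9), u, Pow(Add(-12, Mul(Pow(Add(4, u), -1), Add(-1, u))), -1)))
Function('a')(m) = Add(1, m) (Function('a')(m) = Add(m, 1) = Add(1, m))
Mul(Function('M')(45, Pow(-58, -1)), Function('a')(4)) = Mul(Mul(Rational(2, 9), 45, Pow(Add(-49, Mul(-11, 45)), -1), Add(4, 45)), Add(1, 4)) = Mul(Mul(Rational(2, 9), 45, Pow(Add(-49, -495), -1), 49), 5) = Mul(Mul(Rational(2, 9), 45, Pow(-544, -1), 49), 5) = Mul(Mul(Rational(2, 9), 45, Rational(-1, 544), 49), 5) = Mul(Rational(-245, 272), 5) = Rational(-1225, 272)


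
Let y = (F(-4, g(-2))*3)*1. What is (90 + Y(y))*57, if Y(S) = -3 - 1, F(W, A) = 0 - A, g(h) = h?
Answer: 4902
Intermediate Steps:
F(W, A) = -A
y = 6 (y = (-1*(-2)*3)*1 = (2*3)*1 = 6*1 = 6)
Y(S) = -4
(90 + Y(y))*57 = (90 - 4)*57 = 86*57 = 4902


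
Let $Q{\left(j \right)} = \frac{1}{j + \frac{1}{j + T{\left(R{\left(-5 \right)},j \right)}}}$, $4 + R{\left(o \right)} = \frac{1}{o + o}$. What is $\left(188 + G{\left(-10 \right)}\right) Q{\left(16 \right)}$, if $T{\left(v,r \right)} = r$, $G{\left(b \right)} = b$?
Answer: $\frac{5696}{513} \approx 11.103$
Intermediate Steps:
$R{\left(o \right)} = -4 + \frac{1}{2 o}$ ($R{\left(o \right)} = -4 + \frac{1}{o + o} = -4 + \frac{1}{2 o}$)
$Q{\left(j \right)} = \frac{1}{j + \frac{1}{2 j}}$ ($Q{\left(j \right)} = \frac{1}{j + \frac{1}{j + j}} = \frac{1}{j + \frac{1}{2 j}}$)
$\left(188 + G{\left(-10 \right)}\right) Q{\left(16 \right)} = \left(188 - 10\right) 2 \cdot 16 \frac{1}{1 + 2 \cdot 16^{2}} = 178 \cdot 2 \cdot 16 \frac{1}{1 + 2 \cdot 256} = 178 \cdot 2 \cdot 16 \frac{1}{1 + 512} = 178 \cdot 2 \cdot 16 \cdot \frac{1}{513} = 178 \cdot \frac{32}{513} = \frac{5696}{513}$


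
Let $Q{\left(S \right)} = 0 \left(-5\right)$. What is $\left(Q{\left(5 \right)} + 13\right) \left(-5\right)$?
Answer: $-65$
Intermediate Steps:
$Q{\left(S \right)} = 0$
$\left(Q{\left(5 \right)} + 13\right) \left(-5\right) = \left(0 + 13\right) \left(-5\right) = 13 \left(-5\right) = -65$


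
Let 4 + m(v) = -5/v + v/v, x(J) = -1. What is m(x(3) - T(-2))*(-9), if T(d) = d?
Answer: 72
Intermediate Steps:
m(v) = -3 - 5/v (m(v) = -4 + (-5/v + v/v) = -4 + (-5/v + 1) = -4 + (1 - 5/v) = -3 - 5/v)
m(x(3) - T(-2))*(-9) = (-3 - 5/(-1 - 1*(-2)))*(-9) = (-3 - 5/(-1 + 2))*(-9) = (-3 - 5/1)*(-9) = (-3 - 5*1)*(-9) = (-3 - 5)*(-9) = -8*(-9) = 72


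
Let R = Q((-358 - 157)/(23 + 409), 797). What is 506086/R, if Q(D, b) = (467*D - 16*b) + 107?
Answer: -31232736/814735 ≈ -38.335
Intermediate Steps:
Q(D, b) = 107 - 16*b + 467*D (Q(D, b) = (-16*b + 467*D) + 107 = 107 - 16*b + 467*D)
R = -5703145/432 (R = 107 - 16*797 + 467*((-358 - 157)/(23 + 409)) = 107 - 12752 + 467*(-515/432) = 107 - 12752 - 240505/432 = -5703145/432 ≈ -13202.)
506086/R = 506086/(-5703145/432) = 506086*(-432/5703145) = -31232736/814735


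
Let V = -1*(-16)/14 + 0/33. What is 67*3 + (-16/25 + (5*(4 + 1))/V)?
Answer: 44447/200 ≈ 222.23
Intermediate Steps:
V = 8/7 (V = 16*(1/14) + 0*(1/33) = 8/7 + 0 = 8/7 ≈ 1.1429)
67*3 + (-16/25 + (5*(4 + 1))/V) = 67*3 + (-16/25 + (5*(4 + 1))/(8/7)) = 201 + (-16*1/25 + (5*5)*(7/8)) = 201 + (-16/25 + 25*(7/8)) = 201 + (-16/25 + 175/8) = 201 + 4247/200 = 44447/200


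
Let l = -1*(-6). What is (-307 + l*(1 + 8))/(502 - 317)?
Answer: -253/185 ≈ -1.3676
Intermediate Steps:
l = 6
(-307 + l*(1 + 8))/(502 - 317) = (-307 + 6*(1 + 8))/(502 - 317) = (-307 + 6*9)/185 = (-307 + 54)*(1/185) = -253*1/185 = -253/185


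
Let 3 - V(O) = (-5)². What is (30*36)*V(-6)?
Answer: -23760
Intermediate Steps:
V(O) = -22 (V(O) = 3 - 1*(-5)² = 3 - 1*25 = 3 - 25 = -22)
(30*36)*V(-6) = (30*36)*(-22) = 1080*(-22) = -23760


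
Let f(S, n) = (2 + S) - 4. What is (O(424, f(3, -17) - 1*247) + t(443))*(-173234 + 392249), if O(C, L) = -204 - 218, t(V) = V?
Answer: 4599315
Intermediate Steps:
f(S, n) = -2 + S
O(C, L) = -422
(O(424, f(3, -17) - 1*247) + t(443))*(-173234 + 392249) = (-422 + 443)*(-173234 + 392249) = 21*219015 = 4599315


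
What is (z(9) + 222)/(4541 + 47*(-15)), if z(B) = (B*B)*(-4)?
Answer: -51/1918 ≈ -0.026590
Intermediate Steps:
z(B) = -4*B² (z(B) = B²*(-4) = -4*B²)
(z(9) + 222)/(4541 + 47*(-15)) = (-4*9² + 222)/(4541 + 47*(-15)) = (-4*81 + 222)/(4541 - 705) = (-324 + 222)/3836 = -102*1/3836 = -51/1918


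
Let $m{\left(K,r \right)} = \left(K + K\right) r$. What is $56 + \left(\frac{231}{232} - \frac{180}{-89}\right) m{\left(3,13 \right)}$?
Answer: $\frac{3008585}{10324} \approx 291.42$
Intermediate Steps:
$m{\left(K,r \right)} = 2 K r$
$56 + \left(\frac{231}{232} - \frac{180}{-89}\right) m{\left(3,13 \right)} = 56 + \left(\frac{231}{232} - \frac{180}{-89}\right) 2 \cdot 3 \cdot 13 = 56 + \left(231 \cdot \frac{1}{232} - - \frac{180}{89}\right) 78 = 56 + \left(\frac{231}{232} + \frac{180}{89}\right) 78 = 56 + \frac{62319}{20648} \cdot 78 = 56 + \frac{2430441}{10324} = \frac{3008585}{10324}$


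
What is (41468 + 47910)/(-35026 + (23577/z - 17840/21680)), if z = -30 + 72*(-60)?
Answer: -1211071900/474686891 ≈ -2.5513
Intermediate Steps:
z = -4350 (z = -30 - 4320 = -4350)
(41468 + 47910)/(-35026 + (23577/z - 17840/21680)) = (41468 + 47910)/(-35026 + (23577/(-4350) - 17840/21680)) = 89378/(-35026 + (23577*(-1/4350) - 17840*1/21680)) = 89378/(-35026 + (-271/50 - 223/271)) = 89378/(-35026 - 84591/13550) = 89378/(-474686891/13550) = 89378*(-13550/474686891) = -1211071900/474686891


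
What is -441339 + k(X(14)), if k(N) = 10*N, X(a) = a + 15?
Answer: -441049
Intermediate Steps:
X(a) = 15 + a
-441339 + k(X(14)) = -441339 + 10*(15 + 14) = -441339 + 10*29 = -441339 + 290 = -441049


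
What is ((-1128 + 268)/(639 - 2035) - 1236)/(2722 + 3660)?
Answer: -431149/2227318 ≈ -0.19357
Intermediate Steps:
((-1128 + 268)/(639 - 2035) - 1236)/(2722 + 3660) = (-860/(-1396) - 1236)/6382 = (-860*(-1/1396) - 1236)*(1/6382) = (215/349 - 1236)*(1/6382) = -431149/349*1/6382 = -431149/2227318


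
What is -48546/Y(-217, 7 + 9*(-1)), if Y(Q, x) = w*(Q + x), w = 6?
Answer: 2697/73 ≈ 36.945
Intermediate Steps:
Y(Q, x) = 6*Q + 6*x (Y(Q, x) = 6*(Q + x) = 6*Q + 6*x)
-48546/Y(-217, 7 + 9*(-1)) = -48546/(6*(-217) + 6*(7 + 9*(-1))) = -48546/(-1302 + 6*(7 - 9)) = -48546/(-1302 + 6*(-2)) = -48546/(-1302 - 12) = -48546/(-1314) = -48546*(-1/1314) = 2697/73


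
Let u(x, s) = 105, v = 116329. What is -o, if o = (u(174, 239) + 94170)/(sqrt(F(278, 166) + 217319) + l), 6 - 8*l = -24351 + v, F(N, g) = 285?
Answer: 4335330150/527807633 + 754200*sqrt(54401)/527807633 ≈ 8.5471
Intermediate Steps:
l = -22993/2 (l = 3/4 - (-24351 + 116329)/8 = 3/4 - 1/8*91978 = 3/4 - 45989/4 = -22993/2 ≈ -11497.)
o = 94275/(-22993/2 + 2*sqrt(54401)) (o = (105 + 94170)/(sqrt(285 + 217319) - 22993/2) = 94275/(sqrt(217604) - 22993/2) = 94275/(2*sqrt(54401) - 22993/2) = 94275/(-22993/2 + 2*sqrt(54401)) ≈ -8.5471)
-o = -(-4335330150/527807633 - 754200*sqrt(54401)/527807633) = 4335330150/527807633 + 754200*sqrt(54401)/527807633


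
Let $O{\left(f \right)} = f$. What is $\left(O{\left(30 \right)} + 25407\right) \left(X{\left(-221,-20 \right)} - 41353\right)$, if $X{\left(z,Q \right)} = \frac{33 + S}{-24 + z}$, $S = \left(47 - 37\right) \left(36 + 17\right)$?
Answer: $- \frac{257728904976}{245} \approx -1.052 \cdot 10^{9}$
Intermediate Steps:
$S = 530$ ($S = 10 \cdot 53 = 530$)
$X{\left(z,Q \right)} = \frac{563}{-24 + z}$ ($X{\left(z,Q \right)} = \frac{33 + 530}{-24 + z} = \frac{563}{-24 + z}$)
$\left(O{\left(30 \right)} + 25407\right) \left(X{\left(-221,-20 \right)} - 41353\right) = \left(30 + 25407\right) \left(\frac{563}{-24 - 221} - 41353\right) = 25437 \left(\frac{563}{-245} - 41353\right) = 25437 \left(563 \left(- \frac{1}{245}\right) - 41353\right) = 25437 \left(- \frac{563}{245} - 41353\right) = 25437 \left(- \frac{10132048}{245}\right) = - \frac{257728904976}{245}$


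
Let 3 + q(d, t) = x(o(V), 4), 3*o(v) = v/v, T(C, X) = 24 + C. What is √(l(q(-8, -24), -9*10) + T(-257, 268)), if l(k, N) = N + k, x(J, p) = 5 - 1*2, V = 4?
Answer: I*√323 ≈ 17.972*I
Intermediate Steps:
o(v) = ⅓ (o(v) = (v/v)/3 = (⅓)*1 = ⅓)
x(J, p) = 3 (x(J, p) = 5 - 2 = 3)
q(d, t) = 0 (q(d, t) = -3 + 3 = 0)
√(l(q(-8, -24), -9*10) + T(-257, 268)) = √((-9*10 + 0) + (24 - 257)) = √((-90 + 0) - 233) = √(-90 - 233) = √(-323) = I*√323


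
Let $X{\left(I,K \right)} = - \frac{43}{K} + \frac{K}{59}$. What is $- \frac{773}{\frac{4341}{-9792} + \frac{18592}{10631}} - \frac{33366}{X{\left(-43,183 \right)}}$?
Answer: $- \frac{8575054754851713}{701081850956} \approx -12231.0$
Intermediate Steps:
$X{\left(I,K \right)} = - \frac{43}{K} + \frac{K}{59}$ ($X{\left(I,K \right)} = - \frac{43}{K} + K \frac{1}{59} = - \frac{43}{K} + \frac{K}{59}$)
$- \frac{773}{\frac{4341}{-9792} + \frac{18592}{10631}} - \frac{33366}{X{\left(-43,183 \right)}} = - \frac{773}{\frac{4341}{-9792} + \frac{18592}{10631}} - \frac{33366}{- \frac{43}{183} + \frac{1}{59} \cdot 183} = - \frac{773}{4341 \left(- \frac{1}{9792}\right) + 18592 \cdot \frac{1}{10631}} - \frac{33366}{\left(-43\right) \frac{1}{183} + \frac{183}{59}} = - \frac{773}{- \frac{1447}{3264} + \frac{18592}{10631}} - \frac{33366}{- \frac{43}{183} + \frac{183}{59}} = - \frac{773}{\frac{45301231}{34699584}} - \frac{33366}{\frac{30952}{10797}} = \left(-773\right) \frac{34699584}{45301231} - \frac{180126351}{15476} = - \frac{26822778432}{45301231} - \frac{180126351}{15476} = - \frac{8575054754851713}{701081850956}$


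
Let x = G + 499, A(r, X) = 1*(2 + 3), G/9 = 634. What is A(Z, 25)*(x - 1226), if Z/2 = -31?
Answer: 24895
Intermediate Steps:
Z = -62 (Z = 2*(-31) = -62)
G = 5706 (G = 9*634 = 5706)
A(r, X) = 5 (A(r, X) = 1*5 = 5)
x = 6205 (x = 5706 + 499 = 6205)
A(Z, 25)*(x - 1226) = 5*(6205 - 1226) = 5*4979 = 24895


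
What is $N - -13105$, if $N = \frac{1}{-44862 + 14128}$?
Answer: $\frac{402769069}{30734} \approx 13105.0$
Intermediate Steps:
$N = - \frac{1}{30734}$ ($N = \frac{1}{-30734} = - \frac{1}{30734} \approx -3.2537 \cdot 10^{-5}$)
$N - -13105 = - \frac{1}{30734} - -13105 = - \frac{1}{30734} + 13105 = \frac{402769069}{30734}$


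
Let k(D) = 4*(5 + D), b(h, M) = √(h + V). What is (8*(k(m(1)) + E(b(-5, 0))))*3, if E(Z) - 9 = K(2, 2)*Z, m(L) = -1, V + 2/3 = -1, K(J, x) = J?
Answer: 600 + 32*I*√15 ≈ 600.0 + 123.94*I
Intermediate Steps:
V = -5/3 (V = -⅔ - 1 = -5/3 ≈ -1.6667)
b(h, M) = √(-5/3 + h) (b(h, M) = √(h - 5/3) = √(-5/3 + h))
k(D) = 20 + 4*D
E(Z) = 9 + 2*Z
(8*(k(m(1)) + E(b(-5, 0))))*3 = (8*((20 + 4*(-1)) + (9 + 2*(√(-15 + 9*(-5))/3))))*3 = (8*((20 - 4) + (9 + 2*(√(-15 - 45)/3))))*3 = (8*(16 + (9 + 2*(√(-60)/3))))*3 = (8*(16 + (9 + 2*((2*I*√15)/3))))*3 = (8*(16 + (9 + 2*(2*I*√15/3))))*3 = (8*(16 + (9 + 4*I*√15/3)))*3 = (8*(25 + 4*I*√15/3))*3 = (200 + 32*I*√15/3)*3 = 600 + 32*I*√15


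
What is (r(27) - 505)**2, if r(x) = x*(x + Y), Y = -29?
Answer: 312481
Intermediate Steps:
r(x) = x*(-29 + x) (r(x) = x*(x - 29) = x*(-29 + x))
(r(27) - 505)**2 = (27*(-29 + 27) - 505)**2 = (27*(-2) - 505)**2 = (-54 - 505)**2 = (-559)**2 = 312481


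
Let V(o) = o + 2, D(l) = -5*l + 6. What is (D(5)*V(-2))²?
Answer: 0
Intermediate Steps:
D(l) = 6 - 5*l
V(o) = 2 + o
(D(5)*V(-2))² = ((6 - 5*5)*(2 - 2))² = ((6 - 25)*0)² = (-19*0)² = 0² = 0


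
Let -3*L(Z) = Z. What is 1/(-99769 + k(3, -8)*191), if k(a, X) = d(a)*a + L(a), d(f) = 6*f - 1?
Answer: -1/90219 ≈ -1.1084e-5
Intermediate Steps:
L(Z) = -Z/3
d(f) = -1 + 6*f
k(a, X) = -a/3 + a*(-1 + 6*a) (k(a, X) = (-1 + 6*a)*a - a/3 = a*(-1 + 6*a) - a/3 = -a/3 + a*(-1 + 6*a))
1/(-99769 + k(3, -8)*191) = 1/(-99769 + ((2/3)*3*(-2 + 9*3))*191) = 1/(-99769 + ((2/3)*3*(-2 + 27))*191) = 1/(-99769 + ((2/3)*3*25)*191) = 1/(-99769 + 50*191) = 1/(-99769 + 9550) = 1/(-90219) = -1/90219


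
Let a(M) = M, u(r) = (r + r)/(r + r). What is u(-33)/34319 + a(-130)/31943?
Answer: -4429527/1096251817 ≈ -0.0040406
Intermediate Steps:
u(r) = 1 (u(r) = (2*r)/((2*r)) = (2*r)*(1/(2*r)) = 1)
u(-33)/34319 + a(-130)/31943 = 1/34319 - 130/31943 = -4429527/1096251817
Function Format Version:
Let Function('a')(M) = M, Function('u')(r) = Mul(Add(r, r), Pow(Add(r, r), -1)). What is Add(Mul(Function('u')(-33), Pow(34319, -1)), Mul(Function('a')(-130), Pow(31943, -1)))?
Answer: Rational(-4429527, 1096251817) ≈ -0.0040406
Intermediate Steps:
Function('u')(r) = 1 (Function('u')(r) = Mul(Mul(2, r), Pow(Mul(2, r), -1)) = Mul(Mul(2, r), Mul(Rational(1, 2), Pow(r, -1))) = 1)
Add(Mul(Function('u')(-33), Pow(34319, -1)), Mul(Function('a')(-130), Pow(31943, -1))) = Add(Mul(1, Pow(34319, -1)), Mul(-130, Pow(31943, -1))) = Add(Mul(1, Rational(1, 34319)), Mul(-130, Rational(1, 31943))) = Add(Rational(1, 34319), Rational(-130, 31943)) = Rational(-4429527, 1096251817)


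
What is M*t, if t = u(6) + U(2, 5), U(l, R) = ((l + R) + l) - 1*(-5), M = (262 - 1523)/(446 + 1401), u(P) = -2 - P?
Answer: -7566/1847 ≈ -4.0964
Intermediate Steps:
M = -1261/1847 ≈ -0.68273
U(l, R) = 5 + R + 2*l (U(l, R) = ((R + l) + l) + 5 = (R + 2*l) + 5 = 5 + R + 2*l)
t = 6 (t = (-2 - 1*6) + (5 + 5 + 2*2) = (-2 - 6) + (5 + 5 + 4) = -8 + 14 = 6)
M*t = -1261/1847*6 = -7566/1847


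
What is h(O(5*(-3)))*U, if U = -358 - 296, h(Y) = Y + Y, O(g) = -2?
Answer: 2616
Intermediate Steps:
h(Y) = 2*Y
U = -654
h(O(5*(-3)))*U = (2*(-2))*(-654) = -4*(-654) = 2616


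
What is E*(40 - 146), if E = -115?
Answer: 12190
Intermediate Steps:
E*(40 - 146) = -115*(40 - 146) = -115*(-106) = 12190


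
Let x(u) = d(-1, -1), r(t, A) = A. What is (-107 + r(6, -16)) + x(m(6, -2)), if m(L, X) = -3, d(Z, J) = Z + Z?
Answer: -125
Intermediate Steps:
d(Z, J) = 2*Z
x(u) = -2 (x(u) = 2*(-1) = -2)
(-107 + r(6, -16)) + x(m(6, -2)) = (-107 - 16) - 2 = -123 - 2 = -125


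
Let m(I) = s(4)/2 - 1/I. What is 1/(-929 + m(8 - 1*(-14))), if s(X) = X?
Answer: -22/20395 ≈ -0.0010787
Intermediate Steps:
m(I) = 2 - 1/I (m(I) = 4/2 - 1/I = 4*(½) - 1/I = 2 - 1/I)
1/(-929 + m(8 - 1*(-14))) = 1/(-929 + (2 - 1/(8 - 1*(-14)))) = 1/(-929 + (2 - 1/(8 + 14))) = 1/(-929 + (2 - 1/22)) = 1/(-929 + 43/22) = 1/(-20395/22) = -22/20395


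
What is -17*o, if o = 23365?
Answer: -397205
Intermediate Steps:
-17*o = -17*23365 = -397205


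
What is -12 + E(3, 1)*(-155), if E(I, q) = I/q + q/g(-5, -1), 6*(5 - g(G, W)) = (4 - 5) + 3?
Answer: -7143/14 ≈ -510.21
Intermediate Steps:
g(G, W) = 14/3 (g(G, W) = 5 - ((4 - 5) + 3)/6 = 5 - (-1 + 3)/6 = 5 - ⅙*2 = 5 - ⅓ = 14/3)
E(I, q) = 3*q/14 + I/q (E(I, q) = I/q + q/(14/3) = I/q + q*(3/14) = I/q + 3*q/14 = 3*q/14 + I/q)
-12 + E(3, 1)*(-155) = -12 + ((3/14)*1 + 3/1)*(-155) = -12 + (3/14 + 3*1)*(-155) = -12 + (3/14 + 3)*(-155) = -12 + (45/14)*(-155) = -12 - 6975/14 = -7143/14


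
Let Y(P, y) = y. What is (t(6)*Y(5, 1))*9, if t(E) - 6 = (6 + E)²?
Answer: 1350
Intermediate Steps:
t(E) = 6 + (6 + E)²
(t(6)*Y(5, 1))*9 = ((6 + (6 + 6)²)*1)*9 = ((6 + 12²)*1)*9 = ((6 + 144)*1)*9 = (150*1)*9 = 150*9 = 1350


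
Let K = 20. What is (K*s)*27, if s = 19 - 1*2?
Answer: 9180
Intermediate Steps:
s = 17 (s = 19 - 2 = 17)
(K*s)*27 = (20*17)*27 = 340*27 = 9180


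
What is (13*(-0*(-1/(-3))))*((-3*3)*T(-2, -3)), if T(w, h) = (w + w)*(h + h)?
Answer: 0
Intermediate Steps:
T(w, h) = 4*h*w (T(w, h) = (2*w)*(2*h) = 4*h*w)
(13*(-0*(-1/(-3))))*((-3*3)*T(-2, -3)) = (13*(-0*(-1/(-3))))*((-3*3)*(4*(-3)*(-2))) = (13*(-0*(-1*(-⅓))))*(-9*24) = (13*(-0/3))*(-216) = (13*(-1*0))*(-216) = (13*0)*(-216) = 0*(-216) = 0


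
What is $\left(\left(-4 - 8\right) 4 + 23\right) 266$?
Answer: $-6650$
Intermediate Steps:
$\left(\left(-4 - 8\right) 4 + 23\right) 266 = \left(\left(-12\right) 4 + 23\right) 266 = \left(-48 + 23\right) 266 = \left(-25\right) 266 = -6650$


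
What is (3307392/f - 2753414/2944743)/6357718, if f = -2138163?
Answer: -2604444563123/6671726250555062877 ≈ -3.9037e-7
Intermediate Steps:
(3307392/f - 2753414/2944743)/6357718 = (3307392/(-2138163) - 2753414/2944743)/6357718 = (3307392*(-1/2138163) - 2753414*1/2944743)*(1/6357718) = (-1102464/712721 - 2753414/2944743)*(1/6357718) = -5208889126246/2098780175703*1/6357718 = -2604444563123/6671726250555062877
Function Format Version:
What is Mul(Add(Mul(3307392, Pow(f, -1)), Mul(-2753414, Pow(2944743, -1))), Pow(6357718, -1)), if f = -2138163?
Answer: Rational(-2604444563123, 6671726250555062877) ≈ -3.9037e-7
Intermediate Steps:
Mul(Add(Mul(3307392, Pow(f, -1)), Mul(-2753414, Pow(2944743, -1))), Pow(6357718, -1)) = Mul(Add(Mul(3307392, Pow(-2138163, -1)), Mul(-2753414, Pow(2944743, -1))), Pow(6357718, -1)) = Mul(Add(Mul(3307392, Rational(-1, 2138163)), Mul(-2753414, Rational(1, 2944743))), Rational(1, 6357718)) = Mul(Add(Rational(-1102464, 712721), Rational(-2753414, 2944743)), Rational(1, 6357718)) = Mul(Rational(-5208889126246, 2098780175703), Rational(1, 6357718)) = Rational(-2604444563123, 6671726250555062877)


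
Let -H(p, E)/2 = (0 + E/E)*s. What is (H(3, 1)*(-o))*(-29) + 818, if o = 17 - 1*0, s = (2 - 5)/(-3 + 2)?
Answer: -2140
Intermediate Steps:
s = 3 (s = -3/(-1) = -3*(-1) = 3)
o = 17 (o = 17 + 0 = 17)
H(p, E) = -6 (H(p, E) = -2*(0 + E/E)*3 = -2*(0 + 1)*3 = -2*3 = -6)
(H(3, 1)*(-o))*(-29) + 818 = -(-6)*17*(-29) + 818 = -6*(-17)*(-29) + 818 = 102*(-29) + 818 = -2958 + 818 = -2140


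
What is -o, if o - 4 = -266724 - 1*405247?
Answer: 671967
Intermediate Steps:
o = -671967 (o = 4 + (-266724 - 1*405247) = 4 + (-266724 - 405247) = 4 - 671971 = -671967)
-o = -1*(-671967) = 671967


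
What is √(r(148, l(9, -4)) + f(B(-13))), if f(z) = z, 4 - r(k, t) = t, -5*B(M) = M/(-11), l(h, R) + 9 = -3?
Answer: 17*√165/55 ≈ 3.9703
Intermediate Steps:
l(h, R) = -12 (l(h, R) = -9 - 3 = -12)
B(M) = M/55 (B(M) = -M/(5*(-11)) = -M*(-1)/(5*11) = -(-1)*M/55 = M/55)
r(k, t) = 4 - t
√(r(148, l(9, -4)) + f(B(-13))) = √((4 - 1*(-12)) + (1/55)*(-13)) = √((4 + 12) - 13/55) = √(16 - 13/55) = √(867/55) = 17*√165/55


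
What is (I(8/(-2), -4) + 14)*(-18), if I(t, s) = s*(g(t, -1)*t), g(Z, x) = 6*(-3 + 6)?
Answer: -5436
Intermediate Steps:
g(Z, x) = 18 (g(Z, x) = 6*3 = 18)
I(t, s) = 18*s*t (I(t, s) = s*(18*t) = 18*s*t)
(I(8/(-2), -4) + 14)*(-18) = (18*(-4)*(8/(-2)) + 14)*(-18) = (18*(-4)*(8*(-½)) + 14)*(-18) = (18*(-4)*(-4) + 14)*(-18) = (288 + 14)*(-18) = 302*(-18) = -5436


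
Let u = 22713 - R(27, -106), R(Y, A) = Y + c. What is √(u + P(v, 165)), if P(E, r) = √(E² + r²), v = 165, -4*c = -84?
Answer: √(22665 + 165*√2) ≈ 151.32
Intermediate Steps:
c = 21 (c = -¼*(-84) = 21)
R(Y, A) = 21 + Y (R(Y, A) = Y + 21 = 21 + Y)
u = 22665 (u = 22713 - (21 + 27) = 22713 - 1*48 = 22713 - 48 = 22665)
√(u + P(v, 165)) = √(22665 + √(165² + 165²)) = √(22665 + √(27225 + 27225)) = √(22665 + √54450) = √(22665 + 165*√2)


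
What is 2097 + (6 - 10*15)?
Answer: 1953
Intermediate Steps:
2097 + (6 - 10*15) = 2097 + (6 - 150) = 2097 - 144 = 1953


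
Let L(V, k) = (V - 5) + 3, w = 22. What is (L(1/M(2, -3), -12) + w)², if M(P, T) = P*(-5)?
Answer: 39601/100 ≈ 396.01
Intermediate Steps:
M(P, T) = -5*P
L(V, k) = -2 + V (L(V, k) = (-5 + V) + 3 = -2 + V)
(L(1/M(2, -3), -12) + w)² = ((-2 + 1/(-5*2)) + 22)² = ((-2 + 1/(-10)) + 22)² = ((-2 - ⅒) + 22)² = (-21/10 + 22)² = (199/10)² = 39601/100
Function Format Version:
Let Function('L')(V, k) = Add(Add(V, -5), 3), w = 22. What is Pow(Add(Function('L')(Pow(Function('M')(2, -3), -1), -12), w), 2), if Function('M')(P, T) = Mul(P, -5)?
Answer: Rational(39601, 100) ≈ 396.01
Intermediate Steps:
Function('M')(P, T) = Mul(-5, P)
Function('L')(V, k) = Add(-2, V) (Function('L')(V, k) = Add(Add(-5, V), 3) = Add(-2, V))
Pow(Add(Function('L')(Pow(Function('M')(2, -3), -1), -12), w), 2) = Pow(Add(Add(-2, Pow(Mul(-5, 2), -1)), 22), 2) = Pow(Add(Add(-2, Pow(-10, -1)), 22), 2) = Pow(Add(Add(-2, Rational(-1, 10)), 22), 2) = Pow(Add(Rational(-21, 10), 22), 2) = Pow(Rational(199, 10), 2) = Rational(39601, 100)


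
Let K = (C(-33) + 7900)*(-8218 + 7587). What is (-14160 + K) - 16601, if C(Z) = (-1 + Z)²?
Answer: -5745097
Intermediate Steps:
K = -5714336 (K = ((-1 - 33)² + 7900)*(-8218 + 7587) = ((-34)² + 7900)*(-631) = (1156 + 7900)*(-631) = 9056*(-631) = -5714336)
(-14160 + K) - 16601 = (-14160 - 5714336) - 16601 = -5728496 - 16601 = -5745097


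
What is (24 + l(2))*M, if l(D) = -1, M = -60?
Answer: -1380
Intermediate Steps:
(24 + l(2))*M = (24 - 1)*(-60) = 23*(-60) = -1380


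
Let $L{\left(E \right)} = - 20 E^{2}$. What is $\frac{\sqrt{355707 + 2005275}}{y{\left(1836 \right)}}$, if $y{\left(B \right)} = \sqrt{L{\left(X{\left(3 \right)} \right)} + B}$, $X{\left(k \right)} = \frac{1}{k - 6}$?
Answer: $\frac{3 \sqrt{2435352933}}{4126} \approx 35.882$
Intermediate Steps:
$X{\left(k \right)} = \frac{1}{-6 + k}$
$y{\left(B \right)} = \sqrt{- \frac{20}{9} + B}$ ($y{\left(B \right)} = \sqrt{- 20 \left(\frac{1}{-6 + 3}\right)^{2} + B} = \sqrt{- 20 \left(\frac{1}{-3}\right)^{2} + B} = \sqrt{- 20 \left(- \frac{1}{3}\right)^{2} + B} = \sqrt{\left(-20\right) \frac{1}{9} + B} = \sqrt{- \frac{20}{9} + B}$)
$\frac{\sqrt{355707 + 2005275}}{y{\left(1836 \right)}} = \frac{\sqrt{355707 + 2005275}}{\frac{1}{3} \sqrt{-20 + 9 \cdot 1836}} = \frac{\sqrt{2360982}}{\frac{1}{3} \sqrt{-20 + 16524}} = \frac{\sqrt{2360982}}{\frac{1}{3} \sqrt{16504}} = \frac{\sqrt{2360982}}{\frac{1}{3} \cdot 2 \sqrt{4126}} = \frac{\sqrt{2360982}}{\frac{2}{3} \sqrt{4126}} = \sqrt{2360982} \frac{3 \sqrt{4126}}{8252} = \frac{3 \sqrt{2435352933}}{4126}$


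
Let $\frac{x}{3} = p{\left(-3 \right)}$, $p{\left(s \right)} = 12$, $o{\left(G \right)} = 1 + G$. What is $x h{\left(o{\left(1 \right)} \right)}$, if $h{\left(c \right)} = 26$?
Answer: $936$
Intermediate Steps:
$x = 36$ ($x = 3 \cdot 12 = 36$)
$x h{\left(o{\left(1 \right)} \right)} = 36 \cdot 26 = 936$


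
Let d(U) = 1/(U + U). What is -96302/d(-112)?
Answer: 21571648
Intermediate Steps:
d(U) = 1/(2*U)
-96302/d(-112) = -96302/((½)/(-112)) = -96302/((½)*(-1/112)) = -96302/(-1/224) = -96302*(-224) = 21571648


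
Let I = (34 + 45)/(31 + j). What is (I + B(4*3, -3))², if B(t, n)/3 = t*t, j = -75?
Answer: 358307041/1936 ≈ 1.8508e+5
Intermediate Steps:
B(t, n) = 3*t² (B(t, n) = 3*(t*t) = 3*t²)
I = -79/44 (I = (34 + 45)/(31 - 75) = 79/(-44) = 79*(-1/44) = -79/44 ≈ -1.7955)
(I + B(4*3, -3))² = (-79/44 + 3*(4*3)²)² = (-79/44 + 3*12²)² = (-79/44 + 3*144)² = (-79/44 + 432)² = (18929/44)² = 358307041/1936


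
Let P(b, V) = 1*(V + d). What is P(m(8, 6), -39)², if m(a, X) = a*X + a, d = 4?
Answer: 1225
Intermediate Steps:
m(a, X) = a + X*a (m(a, X) = X*a + a = a + X*a)
P(b, V) = 4 + V (P(b, V) = 1*(V + 4) = 1*(4 + V) = 4 + V)
P(m(8, 6), -39)² = (4 - 39)² = (-35)² = 1225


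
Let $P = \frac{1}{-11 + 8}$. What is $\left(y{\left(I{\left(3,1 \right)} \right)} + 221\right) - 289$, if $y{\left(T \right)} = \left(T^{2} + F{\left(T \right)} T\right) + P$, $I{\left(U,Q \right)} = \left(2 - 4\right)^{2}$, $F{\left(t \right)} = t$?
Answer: $- \frac{109}{3} \approx -36.333$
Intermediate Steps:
$I{\left(U,Q \right)} = 4$ ($I{\left(U,Q \right)} = \left(-2\right)^{2} = 4$)
$P = - \frac{1}{3}$ ($P = \frac{1}{-3} = - \frac{1}{3} \approx -0.33333$)
$y{\left(T \right)} = - \frac{1}{3} + 2 T^{2}$ ($y{\left(T \right)} = \left(T^{2} + T T\right) - \frac{1}{3} = \left(T^{2} + T^{2}\right) - \frac{1}{3} = 2 T^{2} - \frac{1}{3} = - \frac{1}{3} + 2 T^{2}$)
$\left(y{\left(I{\left(3,1 \right)} \right)} + 221\right) - 289 = \left(\left(- \frac{1}{3} + 2 \cdot 4^{2}\right) + 221\right) - 289 = \left(\left(- \frac{1}{3} + 2 \cdot 16\right) + 221\right) - 289 = \left(\left(- \frac{1}{3} + 32\right) + 221\right) - 289 = \left(\frac{95}{3} + 221\right) - 289 = \frac{758}{3} - 289 = - \frac{109}{3}$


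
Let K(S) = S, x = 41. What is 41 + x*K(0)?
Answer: 41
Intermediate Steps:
41 + x*K(0) = 41 + 41*0 = 41 + 0 = 41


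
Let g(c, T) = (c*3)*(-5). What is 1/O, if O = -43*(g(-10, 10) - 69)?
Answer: -1/3483 ≈ -0.00028711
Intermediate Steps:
g(c, T) = -15*c (g(c, T) = (3*c)*(-5) = -15*c)
O = -3483 (O = -43*(-15*(-10) - 69) = -43*(150 - 69) = -43*81 = -3483)
1/O = 1/(-3483) = -1/3483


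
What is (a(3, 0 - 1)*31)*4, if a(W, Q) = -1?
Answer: -124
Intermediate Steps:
(a(3, 0 - 1)*31)*4 = -1*31*4 = -31*4 = -124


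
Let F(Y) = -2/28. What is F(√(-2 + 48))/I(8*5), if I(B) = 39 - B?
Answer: 1/14 ≈ 0.071429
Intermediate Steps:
F(Y) = -1/14 (F(Y) = -2*1/28 = -1/14)
F(√(-2 + 48))/I(8*5) = -1/(14*(39 - 8*5)) = -1/(14*(39 - 1*40)) = -1/(14*(39 - 40)) = -1/14/(-1) = -1/14*(-1) = 1/14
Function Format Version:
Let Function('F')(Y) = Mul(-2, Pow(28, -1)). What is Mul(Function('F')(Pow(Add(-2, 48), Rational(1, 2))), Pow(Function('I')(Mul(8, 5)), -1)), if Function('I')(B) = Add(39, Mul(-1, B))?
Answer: Rational(1, 14) ≈ 0.071429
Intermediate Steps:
Function('F')(Y) = Rational(-1, 14) (Function('F')(Y) = Mul(-2, Rational(1, 28)) = Rational(-1, 14))
Mul(Function('F')(Pow(Add(-2, 48), Rational(1, 2))), Pow(Function('I')(Mul(8, 5)), -1)) = Mul(Rational(-1, 14), Pow(Add(39, Mul(-1, Mul(8, 5))), -1)) = Mul(Rational(-1, 14), Pow(Add(39, Mul(-1, 40)), -1)) = Mul(Rational(-1, 14), Pow(Add(39, -40), -1)) = Mul(Rational(-1, 14), Pow(-1, -1)) = Mul(Rational(-1, 14), -1) = Rational(1, 14)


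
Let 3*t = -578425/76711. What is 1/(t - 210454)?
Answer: -230133/48432988807 ≈ -4.7516e-6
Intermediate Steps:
t = -578425/230133 (t = (-578425/76711)/3 = (-578425*1/76711)/3 = (1/3)*(-578425/76711) = -578425/230133 ≈ -2.5134)
1/(t - 210454) = 1/(-578425/230133 - 210454) = 1/(-48432988807/230133) = -230133/48432988807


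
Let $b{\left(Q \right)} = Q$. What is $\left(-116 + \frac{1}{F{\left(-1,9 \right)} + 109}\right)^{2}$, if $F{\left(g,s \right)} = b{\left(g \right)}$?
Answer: $\frac{156925729}{11664} \approx 13454.0$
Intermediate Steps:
$F{\left(g,s \right)} = g$
$\left(-116 + \frac{1}{F{\left(-1,9 \right)} + 109}\right)^{2} = \left(-116 + \frac{1}{-1 + 109}\right)^{2} = \left(-116 + \frac{1}{108}\right)^{2} = \left(- \frac{12527}{108}\right)^{2} = \frac{156925729}{11664}$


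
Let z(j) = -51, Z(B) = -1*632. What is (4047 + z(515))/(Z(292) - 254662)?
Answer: -222/14183 ≈ -0.015653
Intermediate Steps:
Z(B) = -632
(4047 + z(515))/(Z(292) - 254662) = (4047 - 51)/(-632 - 254662) = 3996/(-255294) = 3996*(-1/255294) = -222/14183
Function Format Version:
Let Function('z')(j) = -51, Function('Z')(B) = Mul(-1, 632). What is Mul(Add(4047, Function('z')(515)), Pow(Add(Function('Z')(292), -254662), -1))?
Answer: Rational(-222, 14183) ≈ -0.015653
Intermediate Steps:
Function('Z')(B) = -632
Mul(Add(4047, Function('z')(515)), Pow(Add(Function('Z')(292), -254662), -1)) = Mul(Add(4047, -51), Pow(Add(-632, -254662), -1)) = Mul(3996, Pow(-255294, -1)) = Mul(3996, Rational(-1, 255294)) = Rational(-222, 14183)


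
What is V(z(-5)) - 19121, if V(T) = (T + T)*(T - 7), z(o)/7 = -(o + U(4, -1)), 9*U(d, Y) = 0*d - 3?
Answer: -151705/9 ≈ -16856.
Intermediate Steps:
U(d, Y) = -1/3 (U(d, Y) = (0*d - 3)/9 = (0 - 3)/9 = (1/9)*(-3) = -1/3)
z(o) = 7/3 - 7*o (z(o) = 7*(-(o - 1/3)) = 7*(-(-1/3 + o)) = 7*(1/3 - o) = 7/3 - 7*o)
V(T) = 2*T*(-7 + T) (V(T) = (2*T)*(-7 + T) = 2*T*(-7 + T))
V(z(-5)) - 19121 = 2*(7/3 - 7*(-5))*(-7 + (7/3 - 7*(-5))) - 19121 = 2*(7/3 + 35)*(-7 + (7/3 + 35)) - 19121 = 2*(112/3)*(-7 + 112/3) - 19121 = 2*(112/3)*(91/3) - 19121 = 20384/9 - 19121 = -151705/9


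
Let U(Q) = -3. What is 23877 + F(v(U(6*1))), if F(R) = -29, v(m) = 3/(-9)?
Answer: 23848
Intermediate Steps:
v(m) = -1/3 (v(m) = 3*(-1/9) = -1/3)
23877 + F(v(U(6*1))) = 23877 - 29 = 23848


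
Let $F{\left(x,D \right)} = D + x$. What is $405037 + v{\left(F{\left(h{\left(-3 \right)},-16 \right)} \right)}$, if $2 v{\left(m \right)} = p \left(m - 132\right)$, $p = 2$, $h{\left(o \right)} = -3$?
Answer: $404886$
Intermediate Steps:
$v{\left(m \right)} = -132 + m$ ($v{\left(m \right)} = \frac{2 \left(m - 132\right)}{2} = \frac{2 \left(-132 + m\right)}{2} = \frac{-264 + 2 m}{2} = -132 + m$)
$405037 + v{\left(F{\left(h{\left(-3 \right)},-16 \right)} \right)} = 405037 - 151 = 404886$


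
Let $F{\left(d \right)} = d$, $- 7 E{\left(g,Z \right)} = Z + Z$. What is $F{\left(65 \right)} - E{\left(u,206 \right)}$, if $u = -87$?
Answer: $\frac{867}{7} \approx 123.86$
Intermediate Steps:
$E{\left(g,Z \right)} = - \frac{2 Z}{7}$ ($E{\left(g,Z \right)} = - \frac{Z + Z}{7} = - \frac{2 Z}{7}$)
$F{\left(65 \right)} - E{\left(u,206 \right)} = 65 - \left(- \frac{2}{7}\right) 206 = 65 - - \frac{412}{7} = 65 + \frac{412}{7} = \frac{867}{7}$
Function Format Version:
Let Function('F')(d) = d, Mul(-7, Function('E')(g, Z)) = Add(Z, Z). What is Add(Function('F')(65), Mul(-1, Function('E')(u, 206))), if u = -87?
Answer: Rational(867, 7) ≈ 123.86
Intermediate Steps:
Function('E')(g, Z) = Mul(Rational(-2, 7), Z) (Function('E')(g, Z) = Mul(Rational(-1, 7), Add(Z, Z)) = Mul(Rational(-1, 7), Mul(2, Z)) = Mul(Rational(-2, 7), Z))
Add(Function('F')(65), Mul(-1, Function('E')(u, 206))) = Add(65, Mul(-1, Mul(Rational(-2, 7), 206))) = Add(65, Mul(-1, Rational(-412, 7))) = Add(65, Rational(412, 7)) = Rational(867, 7)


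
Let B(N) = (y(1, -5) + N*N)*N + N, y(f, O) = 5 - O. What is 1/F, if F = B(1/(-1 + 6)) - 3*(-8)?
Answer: 125/3276 ≈ 0.038156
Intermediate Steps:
B(N) = N + N*(10 + N²) (B(N) = ((5 - 1*(-5)) + N*N)*N + N = ((5 + 5) + N²)*N + N = (10 + N²)*N + N = N*(10 + N²) + N = N + N*(10 + N²))
F = 3276/125 (F = (11 + (1/(-1 + 6))²)/(-1 + 6) - 3*(-8) = (11 + (1/5)²)/5 + 24 = (11 + (⅕)²)/5 + 24 = (11 + 1/25)/5 + 24 = (⅕)*(276/25) + 24 = 276/125 + 24 = 3276/125 ≈ 26.208)
1/F = 1/(3276/125) = 125/3276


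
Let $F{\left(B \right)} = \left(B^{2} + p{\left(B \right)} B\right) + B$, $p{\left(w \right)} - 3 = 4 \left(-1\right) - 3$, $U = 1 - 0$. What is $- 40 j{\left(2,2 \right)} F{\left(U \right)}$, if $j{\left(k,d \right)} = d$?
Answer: $160$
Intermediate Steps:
$U = 1$ ($U = 1 + 0 = 1$)
$p{\left(w \right)} = -4$ ($p{\left(w \right)} = 3 + \left(4 \left(-1\right) - 3\right) = 3 - 7 = -4$)
$F{\left(B \right)} = B^{2} - 3 B$ ($F{\left(B \right)} = \left(B^{2} - 4 B\right) + B = B^{2} - 3 B$)
$- 40 j{\left(2,2 \right)} F{\left(U \right)} = \left(-40\right) 2 \cdot 1 \left(-3 + 1\right) = - 80 \cdot 1 \left(-2\right) = \left(-80\right) \left(-2\right) = 160$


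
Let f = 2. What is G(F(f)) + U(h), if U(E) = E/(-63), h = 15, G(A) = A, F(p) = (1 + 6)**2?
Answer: 1024/21 ≈ 48.762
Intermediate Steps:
F(p) = 49 (F(p) = 7**2 = 49)
U(E) = -E/63 (U(E) = E*(-1/63) = -E/63)
G(F(f)) + U(h) = 49 - 1/63*15 = 49 - 5/21 = 1024/21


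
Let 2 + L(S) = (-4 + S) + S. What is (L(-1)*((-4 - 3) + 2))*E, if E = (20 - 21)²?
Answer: 40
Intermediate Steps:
L(S) = -6 + 2*S (L(S) = -2 + ((-4 + S) + S) = -2 + (-4 + 2*S) = -6 + 2*S)
E = 1 (E = (-1)² = 1)
(L(-1)*((-4 - 3) + 2))*E = ((-6 + 2*(-1))*((-4 - 3) + 2))*1 = ((-6 - 2)*(-7 + 2))*1 = -8*(-5)*1 = 40*1 = 40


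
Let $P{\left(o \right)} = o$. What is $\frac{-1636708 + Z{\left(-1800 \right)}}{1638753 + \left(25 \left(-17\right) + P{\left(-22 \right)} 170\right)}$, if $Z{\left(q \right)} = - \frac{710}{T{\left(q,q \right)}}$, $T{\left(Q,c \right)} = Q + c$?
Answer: $- \frac{589214809}{588451680} \approx -1.0013$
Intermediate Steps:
$Z{\left(q \right)} = - \frac{355}{q}$ ($Z{\left(q \right)} = - \frac{710}{q + q} = - \frac{710}{2 q} = - 710 \frac{1}{2 q} = - \frac{355}{q}$)
$\frac{-1636708 + Z{\left(-1800 \right)}}{1638753 + \left(25 \left(-17\right) + P{\left(-22 \right)} 170\right)} = \frac{-1636708 - \frac{355}{-1800}}{1638753 + \left(25 \left(-17\right) - 3740\right)} = \frac{-1636708 - - \frac{71}{360}}{1638753 - 4165} = \frac{-1636708 + \frac{71}{360}}{1638753 - 4165} = - \frac{589214809}{360 \cdot 1634588} = \left(- \frac{589214809}{360}\right) \frac{1}{1634588} = - \frac{589214809}{588451680}$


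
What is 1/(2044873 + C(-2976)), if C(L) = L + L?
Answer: 1/2038921 ≈ 4.9046e-7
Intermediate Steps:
C(L) = 2*L
1/(2044873 + C(-2976)) = 1/(2044873 + 2*(-2976)) = 1/(2044873 - 5952) = 1/2038921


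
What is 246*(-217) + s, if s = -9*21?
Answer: -53571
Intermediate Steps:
s = -189
246*(-217) + s = 246*(-217) - 189 = -53382 - 189 = -53571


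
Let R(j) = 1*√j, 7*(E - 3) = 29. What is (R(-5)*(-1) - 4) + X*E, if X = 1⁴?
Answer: 22/7 - I*√5 ≈ 3.1429 - 2.2361*I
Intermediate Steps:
E = 50/7 (E = 3 + (⅐)*29 = 3 + 29/7 = 50/7 ≈ 7.1429)
R(j) = √j
X = 1
(R(-5)*(-1) - 4) + X*E = (√(-5)*(-1) - 4) + 1*(50/7) = ((I*√5)*(-1) - 4) + 50/7 = (-I*√5 - 4) + 50/7 = (-4 - I*√5) + 50/7 = 22/7 - I*√5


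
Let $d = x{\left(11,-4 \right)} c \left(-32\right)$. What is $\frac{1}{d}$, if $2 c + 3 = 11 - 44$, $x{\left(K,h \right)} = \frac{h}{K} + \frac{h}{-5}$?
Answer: $\frac{55}{13824} \approx 0.0039786$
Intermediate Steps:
$x{\left(K,h \right)} = - \frac{h}{5} + \frac{h}{K}$ ($x{\left(K,h \right)} = \frac{h}{K} + h \left(- \frac{1}{5}\right) = \frac{h}{K} - \frac{h}{5} = - \frac{h}{5} + \frac{h}{K}$)
$c = -18$ ($c = - \frac{3}{2} + \frac{11 - 44}{2} = - \frac{3}{2} + \frac{1}{2} \left(-33\right) = - \frac{3}{2} - \frac{33}{2} = -18$)
$d = \frac{13824}{55}$ ($d = \left(\left(- \frac{1}{5}\right) \left(-4\right) - \frac{4}{11}\right) \left(-18\right) \left(-32\right) = \left(\frac{4}{5} - \frac{4}{11}\right) \left(-18\right) \left(-32\right) = \frac{24}{55} \left(-18\right) \left(-32\right) = \left(- \frac{432}{55}\right) \left(-32\right) = \frac{13824}{55} \approx 251.35$)
$\frac{1}{d} = \frac{1}{\frac{13824}{55}} = \frac{55}{13824}$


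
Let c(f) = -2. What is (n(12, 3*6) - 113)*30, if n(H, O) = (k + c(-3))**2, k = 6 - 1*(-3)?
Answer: -1920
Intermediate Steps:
k = 9 (k = 6 + 3 = 9)
n(H, O) = 49 (n(H, O) = (9 - 2)**2 = 7**2 = 49)
(n(12, 3*6) - 113)*30 = (49 - 113)*30 = -64*30 = -1920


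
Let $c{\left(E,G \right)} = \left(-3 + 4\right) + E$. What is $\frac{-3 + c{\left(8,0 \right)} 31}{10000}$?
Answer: $\frac{69}{2500} \approx 0.0276$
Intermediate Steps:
$c{\left(E,G \right)} = 1 + E$
$\frac{-3 + c{\left(8,0 \right)} 31}{10000} = \frac{-3 + \left(1 + 8\right) 31}{10000} = \left(-3 + 9 \cdot 31\right) \frac{1}{10000} = \left(-3 + 279\right) \frac{1}{10000} = 276 \cdot \frac{1}{10000} = \frac{69}{2500}$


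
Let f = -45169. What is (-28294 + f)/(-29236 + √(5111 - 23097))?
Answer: 1073882134/427380841 + 1689649*I*√34/854761682 ≈ 2.5127 + 0.011526*I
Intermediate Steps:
(-28294 + f)/(-29236 + √(5111 - 23097)) = (-28294 - 45169)/(-29236 + √(5111 - 23097)) = -73463/(-29236 + √(-17986)) = -73463/(-29236 + 23*I*√34)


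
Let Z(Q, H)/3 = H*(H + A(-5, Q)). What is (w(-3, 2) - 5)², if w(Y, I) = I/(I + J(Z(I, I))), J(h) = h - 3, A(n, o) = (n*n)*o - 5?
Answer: 1968409/78961 ≈ 24.929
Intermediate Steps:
A(n, o) = -5 + o*n² (A(n, o) = n²*o - 5 = o*n² - 5 = -5 + o*n²)
Z(Q, H) = 3*H*(-5 + H + 25*Q) (Z(Q, H) = 3*(H*(H + (-5 + Q*(-5)²))) = 3*(H*(H + (-5 + Q*25))) = 3*(H*(H + (-5 + 25*Q))) = 3*(H*(-5 + H + 25*Q)) = 3*H*(-5 + H + 25*Q))
J(h) = -3 + h
w(Y, I) = I/(-3 + I + 3*I*(-5 + 26*I)) (w(Y, I) = I/(I + (-3 + 3*I*(-5 + I + 25*I))) = I/(I + (-3 + 3*I*(-5 + 26*I))) = I/(-3 + I + 3*I*(-5 + 26*I)))
(w(-3, 2) - 5)² = (2/(-3 - 14*2 + 78*2²) - 5)² = (2/(-3 - 28 + 78*4) - 5)² = (2/(-3 - 28 + 312) - 5)² = (2/281 - 5)² = (-1403/281)² = 1968409/78961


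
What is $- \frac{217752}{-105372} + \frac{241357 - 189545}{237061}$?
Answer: $\frac{4756670078}{2081632641} \approx 2.2851$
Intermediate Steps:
$- \frac{217752}{-105372} + \frac{241357 - 189545}{237061} = \left(-217752\right) \left(- \frac{1}{105372}\right) + 51812 \cdot \frac{1}{237061} = \frac{18146}{8781} + \frac{51812}{237061} = \frac{4756670078}{2081632641}$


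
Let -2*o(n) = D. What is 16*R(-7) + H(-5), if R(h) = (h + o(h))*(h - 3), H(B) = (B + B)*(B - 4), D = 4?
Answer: 1530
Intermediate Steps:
H(B) = 2*B*(-4 + B) (H(B) = (2*B)*(-4 + B) = 2*B*(-4 + B))
o(n) = -2 (o(n) = -½*4 = -2)
R(h) = (-3 + h)*(-2 + h) (R(h) = (h - 2)*(h - 3) = (-2 + h)*(-3 + h) = (-3 + h)*(-2 + h))
16*R(-7) + H(-5) = 16*(6 + (-7)² - 5*(-7)) + 2*(-5)*(-4 - 5) = 16*(6 + 49 + 35) + 2*(-5)*(-9) = 16*90 + 90 = 1440 + 90 = 1530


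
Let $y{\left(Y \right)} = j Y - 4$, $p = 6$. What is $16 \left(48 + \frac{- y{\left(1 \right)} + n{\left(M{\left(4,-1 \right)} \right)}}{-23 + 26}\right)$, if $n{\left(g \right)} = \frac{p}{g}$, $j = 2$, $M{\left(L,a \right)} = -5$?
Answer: $\frac{11584}{15} \approx 772.27$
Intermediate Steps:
$y{\left(Y \right)} = -4 + 2 Y$ ($y{\left(Y \right)} = 2 Y - 4 = -4 + 2 Y$)
$n{\left(g \right)} = \frac{6}{g}$
$16 \left(48 + \frac{- y{\left(1 \right)} + n{\left(M{\left(4,-1 \right)} \right)}}{-23 + 26}\right) = 16 \left(48 + \frac{- (-4 + 2 \cdot 1) + \frac{6}{-5}}{-23 + 26}\right) = 16 \left(48 + \frac{- (-4 + 2) + 6 \left(- \frac{1}{5}\right)}{3}\right) = 16 \left(48 + \left(\left(-1\right) \left(-2\right) - \frac{6}{5}\right) \frac{1}{3}\right) = 16 \left(48 + \left(2 - \frac{6}{5}\right) \frac{1}{3}\right) = 16 \left(48 + \frac{4}{5} \cdot \frac{1}{3}\right) = 16 \left(48 + \frac{4}{15}\right) = 16 \cdot \frac{724}{15} = \frac{11584}{15}$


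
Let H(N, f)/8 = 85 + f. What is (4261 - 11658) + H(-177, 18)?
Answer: -6573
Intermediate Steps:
H(N, f) = 680 + 8*f (H(N, f) = 8*(85 + f) = 680 + 8*f)
(4261 - 11658) + H(-177, 18) = (4261 - 11658) + (680 + 8*18) = -7397 + (680 + 144) = -7397 + 824 = -6573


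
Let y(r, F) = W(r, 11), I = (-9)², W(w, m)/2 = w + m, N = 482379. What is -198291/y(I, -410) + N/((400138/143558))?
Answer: 6331269650265/36812696 ≈ 1.7199e+5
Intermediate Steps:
W(w, m) = 2*m + 2*w (W(w, m) = 2*(w + m) = 2*(m + w) = 2*m + 2*w)
I = 81
y(r, F) = 22 + 2*r (y(r, F) = 2*11 + 2*r = 22 + 2*r)
-198291/y(I, -410) + N/((400138/143558)) = -198291/(22 + 2*81) + 482379/((400138/143558)) = -198291/(22 + 162) + 482379/((400138*(1/143558))) = -198291/184 + 482379/(200069/71779) = -198291*1/184 + 482379*(71779/200069) = -198291/184 + 34624682241/200069 = 6331269650265/36812696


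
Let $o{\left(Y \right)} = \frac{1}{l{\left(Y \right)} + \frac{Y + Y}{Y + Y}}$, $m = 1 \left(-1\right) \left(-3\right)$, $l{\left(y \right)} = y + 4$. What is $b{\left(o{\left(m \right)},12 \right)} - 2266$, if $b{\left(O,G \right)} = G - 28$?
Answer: $-2282$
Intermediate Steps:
$l{\left(y \right)} = 4 + y$
$m = 3$ ($m = \left(-1\right) \left(-3\right) = 3$)
$o{\left(Y \right)} = \frac{1}{5 + Y}$ ($o{\left(Y \right)} = \frac{1}{\left(4 + Y\right) + \frac{Y + Y}{Y + Y}} = \frac{1}{\left(4 + Y\right) + \frac{2 Y}{2 Y}} = \frac{1}{\left(4 + Y\right) + 2 Y \frac{1}{2 Y}} = \frac{1}{\left(4 + Y\right) + 1} = \frac{1}{5 + Y}$)
$b{\left(O,G \right)} = -28 + G$
$b{\left(o{\left(m \right)},12 \right)} - 2266 = \left(-28 + 12\right) - 2266 = -16 - 2266 = -2282$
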